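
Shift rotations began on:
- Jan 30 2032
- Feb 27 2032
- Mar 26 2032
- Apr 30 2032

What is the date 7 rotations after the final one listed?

Nov 26 2032

All Fridays; the gaps (28, 28, 35) vary with month length.
This is the last Friday of each month.
Last Friday of May 2032: May 28 2032.
Last Friday of June 2032: Jun 25 2032.
Last Friday of July 2032: Jul 30 2032.
August 2032 ends with Friday Aug 27 2032.
September 2032 ends with Friday Sep 24 2032.
October 2032 ends with Friday Oct 29 2032.
November 2032 ends with Friday Nov 26 2032.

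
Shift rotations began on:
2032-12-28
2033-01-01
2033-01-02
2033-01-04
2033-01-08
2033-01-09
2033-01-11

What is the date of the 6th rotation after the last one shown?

Gaps: 4, 1, 2, 4, 1, 2 days — not constant, but cyclic with period 3.
The events fall on every Tuesday, Saturday and Sunday.
Next Saturday: 2033-01-15.
Next Sunday: 2033-01-16.
Next Tuesday: 2033-01-18.
The following Saturday is 2033-01-22.
Next Sunday: 2033-01-23.
The following Tuesday is 2033-01-25.

2033-01-25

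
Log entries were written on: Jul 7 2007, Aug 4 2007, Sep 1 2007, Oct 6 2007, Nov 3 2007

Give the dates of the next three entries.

Gaps: 28, 28, 35, 28 days — a mix of 28 and 35. Every date is a Saturday.
Each is the 1st Saturday of its month.
December 2007 — 1st Saturday is Dec 1 2007.
1st Saturday of January 2008: Jan 5 2008.
1st Saturday of February 2008: Feb 2 2008.

Dec 1 2007, Jan 5 2008, Feb 2 2008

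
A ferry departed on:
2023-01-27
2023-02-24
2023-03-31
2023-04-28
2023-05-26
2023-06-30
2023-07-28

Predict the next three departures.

2023-08-25, 2023-09-29, 2023-10-27

These are Fridays with 28, 35, 28, 28, 35, 28-day gaps.
Each is the final Friday of its month — 2023-03-31 is past the 28th, so '4th Friday' doesn't fit.
August 2023 ends with Friday 2023-08-25.
September 2023 ends with Friday 2023-09-29.
Last Friday of October 2023: 2023-10-27.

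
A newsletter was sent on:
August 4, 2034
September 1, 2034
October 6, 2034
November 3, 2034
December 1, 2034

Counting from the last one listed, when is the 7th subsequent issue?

Gaps: 28, 35, 28, 28 days — a mix of 28 and 35. Every date is a Friday.
Each is the 1st Friday of its month.
1st Friday of January 2035: January 5, 2035.
February 2035 — 1st Friday is February 2, 2035.
March 2035 — 1st Friday is March 2, 2035.
1st Friday of April 2035: April 6, 2035.
May 2035 — 1st Friday is May 4, 2035.
June 2035 — 1st Friday is June 1, 2035.
July 2035 — 1st Friday is July 6, 2035.

July 6, 2035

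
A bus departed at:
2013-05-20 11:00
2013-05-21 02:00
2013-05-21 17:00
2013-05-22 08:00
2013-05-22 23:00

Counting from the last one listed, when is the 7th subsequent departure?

2013-05-27 08:00

Gaps: 15, 15, 15, 15 hours — each event is 15 hours after the previous one.
2013-05-22 23:00 + 15 h = 2013-05-23 14:00.
2013-05-23 14:00 + 15 h = 2013-05-24 05:00.
2013-05-24 05:00 + 15 h = 2013-05-24 20:00.
2013-05-24 20:00 + 15 h = 2013-05-25 11:00.
2013-05-25 11:00 + 15 h = 2013-05-26 02:00.
2013-05-26 02:00 + 15 h = 2013-05-26 17:00.
2013-05-26 17:00 + 15 h = 2013-05-27 08:00.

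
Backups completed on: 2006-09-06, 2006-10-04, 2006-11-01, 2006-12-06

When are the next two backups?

Gaps: 28, 28, 35 days — a mix of 28 and 35. Every date is a Wednesday.
Each is the 1st Wednesday of its month.
1st Wednesday of January 2007: 2007-01-03.
1st Wednesday of February 2007: 2007-02-07.

2007-01-03, 2007-02-07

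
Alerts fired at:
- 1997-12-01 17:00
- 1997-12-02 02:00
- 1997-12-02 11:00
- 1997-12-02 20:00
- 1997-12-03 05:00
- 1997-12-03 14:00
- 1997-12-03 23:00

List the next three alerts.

1997-12-04 08:00, 1997-12-04 17:00, 1997-12-05 02:00

Gaps: 9, 9, 9, 9, 9, 9 hours — each event is 9 hours after the previous one.
1997-12-03 23:00 + 9 h = 1997-12-04 08:00.
1997-12-04 08:00 + 9 h = 1997-12-04 17:00.
1997-12-04 17:00 + 9 h = 1997-12-05 02:00.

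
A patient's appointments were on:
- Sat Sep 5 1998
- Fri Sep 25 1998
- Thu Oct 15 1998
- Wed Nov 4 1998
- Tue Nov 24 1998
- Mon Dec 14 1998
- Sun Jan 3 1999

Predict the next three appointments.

Sat Jan 23 1999, Fri Feb 12 1999, Thu Mar 4 1999

Every event comes 20 days after the last (20, 20, 20, 20, 20, 20).
Sun Jan 3 1999 + 20 days = Sat Jan 23 1999.
Sat Jan 23 1999 + 20 days = Fri Feb 12 1999.
Fri Feb 12 1999 + 20 days = Thu Mar 4 1999.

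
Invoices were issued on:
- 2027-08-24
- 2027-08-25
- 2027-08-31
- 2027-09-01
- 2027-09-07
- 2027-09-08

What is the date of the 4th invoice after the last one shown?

Every event lands on a Tuesday or Wednesday (gaps cycle 1, 6, 1, 6, 1).
So the schedule is: every Tuesday and Wednesday.
The following Tuesday is 2027-09-14.
Next Wednesday: 2027-09-15.
Next Tuesday: 2027-09-21.
The following Wednesday is 2027-09-22.

2027-09-22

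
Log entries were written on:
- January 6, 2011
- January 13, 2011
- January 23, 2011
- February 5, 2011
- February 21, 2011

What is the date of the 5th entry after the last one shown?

June 26, 2011

Intervals are 7, 10, 13, 16 days — an arithmetic progression with common difference 3.
Next gap: 19 days. February 21, 2011 + 19 days = March 12, 2011.
Next gap: 22 days. March 12, 2011 + 22 days = April 3, 2011.
Next gap: 25 days. April 3, 2011 + 25 days = April 28, 2011.
Next gap: 28 days. April 28, 2011 + 28 days = May 26, 2011.
Next gap: 31 days. May 26, 2011 + 31 days = June 26, 2011.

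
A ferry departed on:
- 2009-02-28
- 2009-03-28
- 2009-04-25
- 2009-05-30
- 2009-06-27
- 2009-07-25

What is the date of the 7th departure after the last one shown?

All Saturdays; the gaps (28, 28, 35, 28, 28) vary with month length.
This is the last Saturday of each month.
Last Saturday of August 2009: 2009-08-29.
Last Saturday of September 2009: 2009-09-26.
Last Saturday of October 2009: 2009-10-31.
November 2009 ends with Saturday 2009-11-28.
Last Saturday of December 2009: 2009-12-26.
January 2010 ends with Saturday 2010-01-30.
Last Saturday of February 2010: 2010-02-27.

2010-02-27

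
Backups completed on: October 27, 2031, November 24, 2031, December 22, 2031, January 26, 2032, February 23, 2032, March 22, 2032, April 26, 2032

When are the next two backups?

All dates are Mondays, 28, 28, 35, 28, 28, 35 days apart.
Specifically, the 4th Monday of each month.
May 2032 — 4th Monday is May 24, 2032.
4th Monday of June 2032: June 28, 2032.

May 24, 2032; June 28, 2032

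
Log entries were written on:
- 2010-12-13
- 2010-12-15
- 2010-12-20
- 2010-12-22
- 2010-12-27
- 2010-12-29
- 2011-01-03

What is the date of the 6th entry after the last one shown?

Every event lands on a Monday or Wednesday (gaps cycle 2, 5, 2, 5, 2, 5).
So the schedule is: every Monday and Wednesday.
Next Wednesday: 2011-01-05.
The following Monday is 2011-01-10.
Next Wednesday: 2011-01-12.
Next Monday: 2011-01-17.
Next Wednesday: 2011-01-19.
Next Monday: 2011-01-24.

2011-01-24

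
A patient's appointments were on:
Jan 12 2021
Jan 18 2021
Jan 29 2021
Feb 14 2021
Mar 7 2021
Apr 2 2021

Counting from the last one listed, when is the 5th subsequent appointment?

Oct 24 2021

Gaps: 6, 11, 16, 21, 26 days — each gap is 5 larger than the previous one.
Next gap: 31 days. Apr 2 2021 + 31 days = May 3 2021.
Next gap: 36 days. May 3 2021 + 36 days = Jun 8 2021.
Next gap: 41 days. Jun 8 2021 + 41 days = Jul 19 2021.
Next gap: 46 days. Jul 19 2021 + 46 days = Sep 3 2021.
Next gap: 51 days. Sep 3 2021 + 51 days = Oct 24 2021.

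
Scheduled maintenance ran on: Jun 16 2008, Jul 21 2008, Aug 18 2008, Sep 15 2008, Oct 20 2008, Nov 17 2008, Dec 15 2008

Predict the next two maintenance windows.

Jan 19 2009, Feb 16 2009

These are Mondays at 28- or 35-day spacing (35, 28, 28, 35, 28, 28).
The pattern: 3rd Monday of the month.
3rd Monday of January 2009: Jan 19 2009.
3rd Monday of February 2009: Feb 16 2009.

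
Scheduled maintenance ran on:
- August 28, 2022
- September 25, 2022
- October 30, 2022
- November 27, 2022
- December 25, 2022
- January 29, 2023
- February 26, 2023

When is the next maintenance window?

All Sundays; the gaps (28, 35, 28, 28, 35, 28) vary with month length.
This is the last Sunday of each month.
March 2023 ends with Sunday March 26, 2023.

March 26, 2023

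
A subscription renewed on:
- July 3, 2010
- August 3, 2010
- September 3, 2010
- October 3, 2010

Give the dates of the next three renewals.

Each date is the 3rd; the gaps (31, 31, 30) track the month lengths.
The rule is the 3rd of each month.
November 2010: November 3, 2010.
December 2010: December 3, 2010.
January 2011: January 3, 2011.

November 3, 2010; December 3, 2010; January 3, 2011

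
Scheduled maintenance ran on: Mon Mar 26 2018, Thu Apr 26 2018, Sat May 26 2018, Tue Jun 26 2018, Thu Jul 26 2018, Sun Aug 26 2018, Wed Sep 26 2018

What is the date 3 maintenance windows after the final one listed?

Wed Dec 26 2018

The day-of-month is always 26 (31, 30, 31, 30, 31, 31 days between events).
So this recurs on the 26th of each month.
Next: October 2018 → Fri Oct 26 2018.
November 2018: Mon Nov 26 2018.
Next: December 2018 → Wed Dec 26 2018.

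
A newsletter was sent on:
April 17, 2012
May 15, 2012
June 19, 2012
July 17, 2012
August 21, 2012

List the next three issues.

Gaps: 28, 35, 28, 35 days — a mix of 28 and 35. Every date is a Tuesday.
Each is the 3rd Tuesday of its month.
September 2012 — 3rd Tuesday is September 18, 2012.
3rd Tuesday of October 2012: October 16, 2012.
3rd Tuesday of November 2012: November 20, 2012.

September 18, 2012; October 16, 2012; November 20, 2012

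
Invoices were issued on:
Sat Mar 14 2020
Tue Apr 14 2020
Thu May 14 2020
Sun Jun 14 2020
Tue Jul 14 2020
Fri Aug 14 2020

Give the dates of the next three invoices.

Mon Sep 14 2020, Wed Oct 14 2020, Sat Nov 14 2020

Gaps: 31, 30, 31, 30, 31 days — not constant. Every event is on the 14th of the month.
Pattern: the 14th of each month.
Next: September 2020 → Mon Sep 14 2020.
October 2020: Wed Oct 14 2020.
November 2020: Sat Nov 14 2020.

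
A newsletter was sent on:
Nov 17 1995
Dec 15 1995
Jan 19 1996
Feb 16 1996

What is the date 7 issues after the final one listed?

Sep 20 1996

These are Fridays at 28- or 35-day spacing (28, 35, 28).
The pattern: 3rd Friday of the month.
March 1996 — 3rd Friday is Mar 15 1996.
3rd Friday of April 1996: Apr 19 1996.
May 1996 — 3rd Friday is May 17 1996.
June 1996 — 3rd Friday is Jun 21 1996.
July 1996 — 3rd Friday is Jul 19 1996.
3rd Friday of August 1996: Aug 16 1996.
3rd Friday of September 1996: Sep 20 1996.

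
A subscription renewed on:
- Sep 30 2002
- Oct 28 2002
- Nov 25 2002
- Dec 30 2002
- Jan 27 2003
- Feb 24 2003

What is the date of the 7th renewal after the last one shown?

These are Mondays with 28, 28, 35, 28, 28-day gaps.
Each is the final Monday of its month — Sep 30 2002 is past the 28th, so '4th Monday' doesn't fit.
Last Monday of March 2003: Mar 31 2003.
Last Monday of April 2003: Apr 28 2003.
May 2003 ends with Monday May 26 2003.
June 2003 ends with Monday Jun 30 2003.
July 2003 ends with Monday Jul 28 2003.
August 2003 ends with Monday Aug 25 2003.
Last Monday of September 2003: Sep 29 2003.

Sep 29 2003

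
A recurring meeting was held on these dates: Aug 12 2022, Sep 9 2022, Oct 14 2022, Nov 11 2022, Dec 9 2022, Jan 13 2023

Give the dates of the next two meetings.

All dates are Fridays, 28, 35, 28, 28, 35 days apart.
Specifically, the 2nd Friday of each month.
February 2023 — 2nd Friday is Feb 10 2023.
March 2023 — 2nd Friday is Mar 10 2023.

Feb 10 2023, Mar 10 2023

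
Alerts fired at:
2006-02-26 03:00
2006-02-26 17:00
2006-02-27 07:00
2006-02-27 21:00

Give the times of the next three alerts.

The interval is a steady 14 hours (14, 14, 14).
2006-02-27 21:00 + 14 h = 2006-02-28 11:00.
2006-02-28 11:00 + 14 h = 2006-03-01 01:00.
2006-03-01 01:00 + 14 h = 2006-03-01 15:00.

2006-02-28 11:00, 2006-03-01 01:00, 2006-03-01 15:00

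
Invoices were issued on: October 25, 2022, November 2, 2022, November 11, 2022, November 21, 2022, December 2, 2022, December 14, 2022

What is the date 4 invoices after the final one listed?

Gaps: 8, 9, 10, 11, 12 days — each gap is 1 larger than the previous one.
Next gap: 13 days. December 14, 2022 + 13 days = December 27, 2022.
Next gap: 14 days. December 27, 2022 + 14 days = January 10, 2023.
Next gap: 15 days. January 10, 2023 + 15 days = January 25, 2023.
Next gap: 16 days. January 25, 2023 + 16 days = February 10, 2023.

February 10, 2023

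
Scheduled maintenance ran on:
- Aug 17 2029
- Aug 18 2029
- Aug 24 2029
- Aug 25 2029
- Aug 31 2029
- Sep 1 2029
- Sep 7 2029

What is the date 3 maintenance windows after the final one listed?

Sep 15 2029

Every event lands on a Friday or Saturday (gaps cycle 1, 6, 1, 6, 1, 6).
So the schedule is: every Friday and Saturday.
The following Saturday is Sep 8 2029.
Next Friday: Sep 14 2029.
Next Saturday: Sep 15 2029.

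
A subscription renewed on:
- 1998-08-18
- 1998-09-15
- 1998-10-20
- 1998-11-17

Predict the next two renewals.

These are Tuesdays at 28- or 35-day spacing (28, 35, 28).
The pattern: 3rd Tuesday of the month.
December 1998 — 3rd Tuesday is 1998-12-15.
January 1999 — 3rd Tuesday is 1999-01-19.

1998-12-15, 1999-01-19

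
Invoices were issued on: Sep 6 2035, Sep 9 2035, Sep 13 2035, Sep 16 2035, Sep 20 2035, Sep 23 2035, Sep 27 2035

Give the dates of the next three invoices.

Sep 30 2035, Oct 4 2035, Oct 7 2035

The gap pattern 3, 4, 3, 4, 3, 4 repeats every 2 events.
These are the Thursdays and Sundays of each week.
Next Sunday: Sep 30 2035.
Next Thursday: Oct 4 2035.
Next Sunday: Oct 7 2035.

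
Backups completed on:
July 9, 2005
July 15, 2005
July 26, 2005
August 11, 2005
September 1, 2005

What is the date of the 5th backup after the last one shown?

February 28, 2006

Gaps: 6, 11, 16, 21 days — each gap is 5 larger than the previous one.
Next gap: 26 days. September 1, 2005 + 26 days = September 27, 2005.
Next gap: 31 days. September 27, 2005 + 31 days = October 28, 2005.
Next gap: 36 days. October 28, 2005 + 36 days = December 3, 2005.
Next gap: 41 days. December 3, 2005 + 41 days = January 13, 2006.
Next gap: 46 days. January 13, 2006 + 46 days = February 28, 2006.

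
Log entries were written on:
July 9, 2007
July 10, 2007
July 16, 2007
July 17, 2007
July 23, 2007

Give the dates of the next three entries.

July 24, 2007; July 30, 2007; July 31, 2007

The gap pattern 1, 6, 1, 6 repeats every 2 events.
These are the Mondays and Tuesdays of each week.
The following Tuesday is July 24, 2007.
Next Monday: July 30, 2007.
The following Tuesday is July 31, 2007.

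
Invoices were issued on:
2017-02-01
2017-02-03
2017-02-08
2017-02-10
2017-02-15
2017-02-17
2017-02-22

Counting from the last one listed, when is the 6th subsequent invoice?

2017-03-15

Every event lands on a Wednesday or Friday (gaps cycle 2, 5, 2, 5, 2, 5).
So the schedule is: every Wednesday and Friday.
The following Friday is 2017-02-24.
The following Wednesday is 2017-03-01.
Next Friday: 2017-03-03.
Next Wednesday: 2017-03-08.
Next Friday: 2017-03-10.
The following Wednesday is 2017-03-15.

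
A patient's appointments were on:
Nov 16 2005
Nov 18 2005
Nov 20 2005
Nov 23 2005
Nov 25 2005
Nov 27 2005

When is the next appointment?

Nov 30 2005

Gaps: 2, 2, 3, 2, 2 days — not constant, but cyclic with period 3.
The events fall on every Wednesday, Friday and Sunday.
The following Wednesday is Nov 30 2005.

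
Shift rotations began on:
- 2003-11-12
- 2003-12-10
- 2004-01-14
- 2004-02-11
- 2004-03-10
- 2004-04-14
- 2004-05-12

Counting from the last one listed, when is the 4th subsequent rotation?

2004-09-08

Gaps: 28, 35, 28, 28, 35, 28 days — a mix of 28 and 35. Every date is a Wednesday.
Each is the 2nd Wednesday of its month.
June 2004 — 2nd Wednesday is 2004-06-09.
2nd Wednesday of July 2004: 2004-07-14.
2nd Wednesday of August 2004: 2004-08-11.
September 2004 — 2nd Wednesday is 2004-09-08.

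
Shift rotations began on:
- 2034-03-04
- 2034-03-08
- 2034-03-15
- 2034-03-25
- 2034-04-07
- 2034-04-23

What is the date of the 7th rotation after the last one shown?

Gaps: 4, 7, 10, 13, 16 days — each gap is 3 larger than the previous one.
Next gap: 19 days. 2034-04-23 + 19 days = 2034-05-12.
Next gap: 22 days. 2034-05-12 + 22 days = 2034-06-03.
Next gap: 25 days. 2034-06-03 + 25 days = 2034-06-28.
Next gap: 28 days. 2034-06-28 + 28 days = 2034-07-26.
Next gap: 31 days. 2034-07-26 + 31 days = 2034-08-26.
Next gap: 34 days. 2034-08-26 + 34 days = 2034-09-29.
Next gap: 37 days. 2034-09-29 + 37 days = 2034-11-05.

2034-11-05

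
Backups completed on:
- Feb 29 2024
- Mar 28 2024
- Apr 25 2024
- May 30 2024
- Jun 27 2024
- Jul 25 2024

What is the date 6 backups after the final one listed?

Jan 30 2025

All Thursdays; the gaps (28, 28, 35, 28, 28) vary with month length.
This is the last Thursday of each month.
Last Thursday of August 2024: Aug 29 2024.
September 2024 ends with Thursday Sep 26 2024.
Last Thursday of October 2024: Oct 31 2024.
Last Thursday of November 2024: Nov 28 2024.
December 2024 ends with Thursday Dec 26 2024.
January 2025 ends with Thursday Jan 30 2025.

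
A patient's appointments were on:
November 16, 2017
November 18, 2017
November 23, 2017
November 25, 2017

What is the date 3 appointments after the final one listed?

Gaps: 2, 5, 2 days — not constant, but cyclic with period 2.
The events fall on every Thursday and Saturday.
Next Thursday: November 30, 2017.
Next Saturday: December 2, 2017.
The following Thursday is December 7, 2017.

December 7, 2017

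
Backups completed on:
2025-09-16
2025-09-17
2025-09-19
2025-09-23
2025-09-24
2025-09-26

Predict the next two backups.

Gaps: 1, 2, 4, 1, 2 days — not constant, but cyclic with period 3.
The events fall on every Tuesday, Wednesday and Friday.
Next Tuesday: 2025-09-30.
The following Wednesday is 2025-10-01.

2025-09-30, 2025-10-01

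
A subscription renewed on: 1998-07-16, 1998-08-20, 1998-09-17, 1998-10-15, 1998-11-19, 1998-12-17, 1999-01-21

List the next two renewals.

1999-02-18, 1999-03-18

Gaps: 35, 28, 28, 35, 28, 35 days — a mix of 28 and 35. Every date is a Thursday.
Each is the 3rd Thursday of its month.
February 1999 — 3rd Thursday is 1999-02-18.
3rd Thursday of March 1999: 1999-03-18.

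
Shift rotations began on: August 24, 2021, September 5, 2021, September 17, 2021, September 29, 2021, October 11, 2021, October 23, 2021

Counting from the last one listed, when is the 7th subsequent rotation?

The spacing is 12, 12, 12, 12, 12 days — always 12 days.
October 23, 2021 + 12 days = November 4, 2021.
November 4, 2021 + 12 days = November 16, 2021.
November 16, 2021 + 12 days = November 28, 2021.
November 28, 2021 + 12 days = December 10, 2021.
December 10, 2021 + 12 days = December 22, 2021.
December 22, 2021 + 12 days = January 3, 2022.
January 3, 2022 + 12 days = January 15, 2022.

January 15, 2022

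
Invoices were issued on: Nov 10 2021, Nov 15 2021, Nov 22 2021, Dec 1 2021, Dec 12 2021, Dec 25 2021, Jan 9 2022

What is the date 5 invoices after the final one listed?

Apr 24 2022

Gaps: 5, 7, 9, 11, 13, 15 days — each gap is 2 larger than the previous one.
Next gap: 17 days. Jan 9 2022 + 17 days = Jan 26 2022.
Next gap: 19 days. Jan 26 2022 + 19 days = Feb 14 2022.
Next gap: 21 days. Feb 14 2022 + 21 days = Mar 7 2022.
Next gap: 23 days. Mar 7 2022 + 23 days = Mar 30 2022.
Next gap: 25 days. Mar 30 2022 + 25 days = Apr 24 2022.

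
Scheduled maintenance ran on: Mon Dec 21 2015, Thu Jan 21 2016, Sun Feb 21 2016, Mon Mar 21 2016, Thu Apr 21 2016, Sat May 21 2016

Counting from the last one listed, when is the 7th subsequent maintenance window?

Wed Dec 21 2016

The day-of-month is always 21 (31, 31, 29, 31, 30 days between events).
So this recurs on the 21st of each month.
June 2016: Tue Jun 21 2016.
Next: July 2016 → Thu Jul 21 2016.
Next: August 2016 → Sun Aug 21 2016.
September 2016: Wed Sep 21 2016.
October 2016: Fri Oct 21 2016.
Next: November 2016 → Mon Nov 21 2016.
December 2016: Wed Dec 21 2016.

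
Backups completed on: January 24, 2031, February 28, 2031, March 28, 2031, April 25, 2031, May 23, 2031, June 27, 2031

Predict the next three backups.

July 25, 2031; August 22, 2031; September 26, 2031

All dates are Fridays, 35, 28, 28, 28, 35 days apart.
Specifically, the 4th Friday of each month.
4th Friday of July 2031: July 25, 2031.
August 2031 — 4th Friday is August 22, 2031.
September 2031 — 4th Friday is September 26, 2031.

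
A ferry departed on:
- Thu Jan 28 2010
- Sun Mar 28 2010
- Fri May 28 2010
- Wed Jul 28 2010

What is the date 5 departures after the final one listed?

Sat May 28 2011

Each date is the 28th; the gaps (59, 61, 61) track the month lengths.
The rule is the 28th of every 2 months.
September 2010: Tue Sep 28 2010.
November 2010: Sun Nov 28 2010.
January 2011: Fri Jan 28 2011.
March 2011: Mon Mar 28 2011.
Next: May 2011 → Sat May 28 2011.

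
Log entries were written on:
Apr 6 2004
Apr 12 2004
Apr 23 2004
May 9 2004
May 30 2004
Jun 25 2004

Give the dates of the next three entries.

Jul 26 2004, Aug 31 2004, Oct 11 2004

Gaps: 6, 11, 16, 21, 26 days — each gap is 5 larger than the previous one.
Next gap: 31 days. Jun 25 2004 + 31 days = Jul 26 2004.
Next gap: 36 days. Jul 26 2004 + 36 days = Aug 31 2004.
Next gap: 41 days. Aug 31 2004 + 41 days = Oct 11 2004.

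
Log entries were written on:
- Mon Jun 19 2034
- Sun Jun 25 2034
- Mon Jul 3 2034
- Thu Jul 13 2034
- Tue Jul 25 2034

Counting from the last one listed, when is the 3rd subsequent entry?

Mon Sep 11 2034

Intervals are 6, 8, 10, 12 days — an arithmetic progression with common difference 2.
Next gap: 14 days. Tue Jul 25 2034 + 14 days = Tue Aug 8 2034.
Next gap: 16 days. Tue Aug 8 2034 + 16 days = Thu Aug 24 2034.
Next gap: 18 days. Thu Aug 24 2034 + 18 days = Mon Sep 11 2034.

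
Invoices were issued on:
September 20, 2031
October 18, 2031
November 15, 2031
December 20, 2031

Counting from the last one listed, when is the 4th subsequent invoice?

These are Saturdays at 28- or 35-day spacing (28, 28, 35).
The pattern: 3rd Saturday of the month.
January 2032 — 3rd Saturday is January 17, 2032.
February 2032 — 3rd Saturday is February 21, 2032.
3rd Saturday of March 2032: March 20, 2032.
3rd Saturday of April 2032: April 17, 2032.

April 17, 2032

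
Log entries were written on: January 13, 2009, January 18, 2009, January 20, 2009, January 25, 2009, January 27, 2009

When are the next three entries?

Every event lands on a Tuesday or Sunday (gaps cycle 5, 2, 5, 2).
So the schedule is: every Tuesday and Sunday.
Next Sunday: February 1, 2009.
The following Tuesday is February 3, 2009.
The following Sunday is February 8, 2009.

February 1, 2009; February 3, 2009; February 8, 2009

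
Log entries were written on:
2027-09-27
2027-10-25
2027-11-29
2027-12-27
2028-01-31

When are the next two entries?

2028-02-28, 2028-03-27

These are Mondays with 28, 35, 28, 35-day gaps.
Each is the final Monday of its month — 2027-11-29 is past the 28th, so '4th Monday' doesn't fit.
Last Monday of February 2028: 2028-02-28.
March 2028 ends with Monday 2028-03-27.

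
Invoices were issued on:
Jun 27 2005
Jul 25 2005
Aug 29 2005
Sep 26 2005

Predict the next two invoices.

All Mondays; the gaps (28, 35, 28) vary with month length.
This is the last Monday of each month.
October 2005 ends with Monday Oct 31 2005.
Last Monday of November 2005: Nov 28 2005.

Oct 31 2005, Nov 28 2005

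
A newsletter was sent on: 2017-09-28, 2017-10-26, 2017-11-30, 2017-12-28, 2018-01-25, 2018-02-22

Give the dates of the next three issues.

All Thursdays; the gaps (28, 35, 28, 28, 28) vary with month length.
This is the last Thursday of each month.
March 2018 ends with Thursday 2018-03-29.
Last Thursday of April 2018: 2018-04-26.
May 2018 ends with Thursday 2018-05-31.

2018-03-29, 2018-04-26, 2018-05-31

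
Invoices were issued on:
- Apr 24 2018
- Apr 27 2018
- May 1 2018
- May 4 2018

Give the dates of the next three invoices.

May 8 2018, May 11 2018, May 15 2018

The gap pattern 3, 4, 3 repeats every 2 events.
These are the Tuesdays and Fridays of each week.
Next Tuesday: May 8 2018.
The following Friday is May 11 2018.
Next Tuesday: May 15 2018.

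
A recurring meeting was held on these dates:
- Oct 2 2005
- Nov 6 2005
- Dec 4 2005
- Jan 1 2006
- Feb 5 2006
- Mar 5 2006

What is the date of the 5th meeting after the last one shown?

Aug 6 2006

These are Sundays at 28- or 35-day spacing (35, 28, 28, 35, 28).
The pattern: 1st Sunday of the month.
April 2006 — 1st Sunday is Apr 2 2006.
1st Sunday of May 2006: May 7 2006.
1st Sunday of June 2006: Jun 4 2006.
1st Sunday of July 2006: Jul 2 2006.
August 2006 — 1st Sunday is Aug 6 2006.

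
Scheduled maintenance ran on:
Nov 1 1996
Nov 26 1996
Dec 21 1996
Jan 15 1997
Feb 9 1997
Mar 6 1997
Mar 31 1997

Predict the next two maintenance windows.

Every event comes 25 days after the last (25, 25, 25, 25, 25, 25).
Mar 31 1997 + 25 days = Apr 25 1997.
Apr 25 1997 + 25 days = May 20 1997.

Apr 25 1997, May 20 1997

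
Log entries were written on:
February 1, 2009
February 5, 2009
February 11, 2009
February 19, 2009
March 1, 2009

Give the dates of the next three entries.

March 13, 2009; March 27, 2009; April 12, 2009

Intervals are 4, 6, 8, 10 days — an arithmetic progression with common difference 2.
Next gap: 12 days. March 1, 2009 + 12 days = March 13, 2009.
Next gap: 14 days. March 13, 2009 + 14 days = March 27, 2009.
Next gap: 16 days. March 27, 2009 + 16 days = April 12, 2009.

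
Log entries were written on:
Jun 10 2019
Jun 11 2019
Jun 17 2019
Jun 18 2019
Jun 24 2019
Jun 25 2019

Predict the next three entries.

Jul 1 2019, Jul 2 2019, Jul 8 2019

Every event lands on a Monday or Tuesday (gaps cycle 1, 6, 1, 6, 1).
So the schedule is: every Monday and Tuesday.
Next Monday: Jul 1 2019.
The following Tuesday is Jul 2 2019.
Next Monday: Jul 8 2019.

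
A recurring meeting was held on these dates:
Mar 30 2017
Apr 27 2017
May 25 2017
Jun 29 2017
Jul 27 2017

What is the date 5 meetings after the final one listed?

Dec 28 2017

Every date is a Thursday; gaps 28, 28, 35, 28 days.
Each is the last Thursday of its month (at least one falls on the 29th or later, ruling out '4th Thursday').
August 2017 ends with Thursday Aug 31 2017.
Last Thursday of September 2017: Sep 28 2017.
October 2017 ends with Thursday Oct 26 2017.
Last Thursday of November 2017: Nov 30 2017.
December 2017 ends with Thursday Dec 28 2017.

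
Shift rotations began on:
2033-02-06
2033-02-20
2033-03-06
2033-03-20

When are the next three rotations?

Gaps between consecutive events: 14, 14, 14 days — a constant 14-day interval.
2033-03-20 + 14 days = 2033-04-03.
2033-04-03 + 14 days = 2033-04-17.
2033-04-17 + 14 days = 2033-05-01.

2033-04-03, 2033-04-17, 2033-05-01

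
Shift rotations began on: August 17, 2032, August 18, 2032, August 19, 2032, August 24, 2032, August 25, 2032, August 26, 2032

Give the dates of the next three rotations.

The gap pattern 1, 1, 5, 1, 1 repeats every 3 events.
These are the Tuesdays, Wednesdays and Thursdays of each week.
Next Tuesday: August 31, 2032.
The following Wednesday is September 1, 2032.
Next Thursday: September 2, 2032.

August 31, 2032; September 1, 2032; September 2, 2032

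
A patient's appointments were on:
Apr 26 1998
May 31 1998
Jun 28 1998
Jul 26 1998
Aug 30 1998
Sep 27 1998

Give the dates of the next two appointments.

Every date is a Sunday; gaps 35, 28, 28, 35, 28 days.
Each is the last Sunday of its month (at least one falls on the 29th or later, ruling out '4th Sunday').
Last Sunday of October 1998: Oct 25 1998.
Last Sunday of November 1998: Nov 29 1998.

Oct 25 1998, Nov 29 1998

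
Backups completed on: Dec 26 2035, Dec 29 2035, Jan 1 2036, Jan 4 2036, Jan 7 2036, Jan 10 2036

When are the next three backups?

Jan 13 2036, Jan 16 2036, Jan 19 2036

The spacing is 3, 3, 3, 3, 3 days — always 3 days.
Jan 10 2036 + 3 days = Jan 13 2036.
Jan 13 2036 + 3 days = Jan 16 2036.
Jan 16 2036 + 3 days = Jan 19 2036.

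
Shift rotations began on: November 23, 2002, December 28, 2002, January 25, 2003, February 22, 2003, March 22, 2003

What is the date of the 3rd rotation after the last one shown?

June 28, 2003

These are Saturdays at 28- or 35-day spacing (35, 28, 28, 28).
The pattern: 4th Saturday of the month.
April 2003 — 4th Saturday is April 26, 2003.
4th Saturday of May 2003: May 24, 2003.
June 2003 — 4th Saturday is June 28, 2003.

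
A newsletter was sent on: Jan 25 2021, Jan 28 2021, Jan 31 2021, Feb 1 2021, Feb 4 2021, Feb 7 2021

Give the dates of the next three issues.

Feb 8 2021, Feb 11 2021, Feb 14 2021

Every event lands on a Monday or Thursday or Sunday (gaps cycle 3, 3, 1, 3, 3).
So the schedule is: every Monday, Thursday and Sunday.
Next Monday: Feb 8 2021.
The following Thursday is Feb 11 2021.
The following Sunday is Feb 14 2021.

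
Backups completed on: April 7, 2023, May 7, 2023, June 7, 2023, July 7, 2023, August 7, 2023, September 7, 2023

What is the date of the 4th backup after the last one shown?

Gaps: 30, 31, 30, 31, 31 days — not constant. Every event is on the 7th of the month.
Pattern: the 7th of each month.
Next: October 2023 → October 7, 2023.
November 2023: November 7, 2023.
Next: December 2023 → December 7, 2023.
January 2024: January 7, 2024.

January 7, 2024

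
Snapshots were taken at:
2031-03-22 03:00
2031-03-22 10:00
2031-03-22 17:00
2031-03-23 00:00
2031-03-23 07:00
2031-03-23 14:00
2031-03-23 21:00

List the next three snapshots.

2031-03-24 04:00, 2031-03-24 11:00, 2031-03-24 18:00

Spacing: 7, 7, 7, 7, 7, 7 h — constant 7 h.
2031-03-23 21:00 + 7 h = 2031-03-24 04:00.
2031-03-24 04:00 + 7 h = 2031-03-24 11:00.
2031-03-24 11:00 + 7 h = 2031-03-24 18:00.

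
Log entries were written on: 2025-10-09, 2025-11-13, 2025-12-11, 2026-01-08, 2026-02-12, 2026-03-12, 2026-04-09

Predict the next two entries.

All dates are Thursdays, 35, 28, 28, 35, 28, 28 days apart.
Specifically, the 2nd Thursday of each month.
2nd Thursday of May 2026: 2026-05-14.
June 2026 — 2nd Thursday is 2026-06-11.

2026-05-14, 2026-06-11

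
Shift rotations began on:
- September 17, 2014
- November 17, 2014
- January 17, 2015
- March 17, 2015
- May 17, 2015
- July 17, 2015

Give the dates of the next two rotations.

Gaps: 61, 61, 59, 61, 61 days — not constant. Every event is on the 17th of the month.
Pattern: the 17th of every 2 months.
September 2015: September 17, 2015.
November 2015: November 17, 2015.

September 17, 2015; November 17, 2015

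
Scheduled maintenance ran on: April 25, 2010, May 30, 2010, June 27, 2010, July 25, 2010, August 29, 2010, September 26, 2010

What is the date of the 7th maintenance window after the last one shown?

These are Sundays with 35, 28, 28, 35, 28-day gaps.
Each is the final Sunday of its month — May 30, 2010 is past the 28th, so '4th Sunday' doesn't fit.
October 2010 ends with Sunday October 31, 2010.
Last Sunday of November 2010: November 28, 2010.
Last Sunday of December 2010: December 26, 2010.
January 2011 ends with Sunday January 30, 2011.
Last Sunday of February 2011: February 27, 2011.
March 2011 ends with Sunday March 27, 2011.
April 2011 ends with Sunday April 24, 2011.

April 24, 2011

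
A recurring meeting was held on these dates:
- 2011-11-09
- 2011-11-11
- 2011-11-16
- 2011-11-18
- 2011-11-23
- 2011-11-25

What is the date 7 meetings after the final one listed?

Every event lands on a Wednesday or Friday (gaps cycle 2, 5, 2, 5, 2).
So the schedule is: every Wednesday and Friday.
The following Wednesday is 2011-11-30.
Next Friday: 2011-12-02.
The following Wednesday is 2011-12-07.
The following Friday is 2011-12-09.
Next Wednesday: 2011-12-14.
The following Friday is 2011-12-16.
Next Wednesday: 2011-12-21.

2011-12-21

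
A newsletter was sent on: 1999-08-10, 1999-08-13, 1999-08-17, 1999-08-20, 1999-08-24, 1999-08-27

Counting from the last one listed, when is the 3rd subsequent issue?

1999-09-07

Gaps: 3, 4, 3, 4, 3 days — not constant, but cyclic with period 2.
The events fall on every Tuesday and Friday.
The following Tuesday is 1999-08-31.
Next Friday: 1999-09-03.
The following Tuesday is 1999-09-07.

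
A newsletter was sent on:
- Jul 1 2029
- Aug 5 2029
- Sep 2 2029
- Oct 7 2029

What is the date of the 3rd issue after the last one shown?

Jan 6 2030

All dates are Sundays, 35, 28, 35 days apart.
Specifically, the 1st Sunday of each month.
1st Sunday of November 2029: Nov 4 2029.
December 2029 — 1st Sunday is Dec 2 2029.
1st Sunday of January 2030: Jan 6 2030.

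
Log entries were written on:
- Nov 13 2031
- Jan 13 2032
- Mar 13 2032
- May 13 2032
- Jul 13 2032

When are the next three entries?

The day-of-month is always 13 (61, 60, 61, 61 days between events).
So this recurs on the 13th of every 2 months.
September 2032: Sep 13 2032.
November 2032: Nov 13 2032.
Next: January 2033 → Jan 13 2033.

Sep 13 2032, Nov 13 2032, Jan 13 2033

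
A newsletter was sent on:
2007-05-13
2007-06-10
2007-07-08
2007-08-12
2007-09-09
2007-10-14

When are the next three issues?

These are Sundays at 28- or 35-day spacing (28, 28, 35, 28, 35).
The pattern: 2nd Sunday of the month.
November 2007 — 2nd Sunday is 2007-11-11.
2nd Sunday of December 2007: 2007-12-09.
2nd Sunday of January 2008: 2008-01-13.

2007-11-11, 2007-12-09, 2008-01-13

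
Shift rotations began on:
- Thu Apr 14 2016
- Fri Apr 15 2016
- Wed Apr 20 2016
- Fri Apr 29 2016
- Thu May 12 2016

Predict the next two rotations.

Sun May 29 2016, Sun Jun 19 2016

Intervals are 1, 5, 9, 13 days — an arithmetic progression with common difference 4.
Next gap: 17 days. Thu May 12 2016 + 17 days = Sun May 29 2016.
Next gap: 21 days. Sun May 29 2016 + 21 days = Sun Jun 19 2016.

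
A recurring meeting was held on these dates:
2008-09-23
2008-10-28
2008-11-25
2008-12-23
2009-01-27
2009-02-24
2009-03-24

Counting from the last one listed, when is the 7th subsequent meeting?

2009-10-27

All dates are Tuesdays, 35, 28, 28, 35, 28, 28 days apart.
Specifically, the 4th Tuesday of each month.
4th Tuesday of April 2009: 2009-04-28.
4th Tuesday of May 2009: 2009-05-26.
4th Tuesday of June 2009: 2009-06-23.
4th Tuesday of July 2009: 2009-07-28.
August 2009 — 4th Tuesday is 2009-08-25.
4th Tuesday of September 2009: 2009-09-22.
4th Tuesday of October 2009: 2009-10-27.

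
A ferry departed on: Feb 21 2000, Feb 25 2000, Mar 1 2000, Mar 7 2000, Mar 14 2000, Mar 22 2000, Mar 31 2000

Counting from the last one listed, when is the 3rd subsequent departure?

Gaps: 4, 5, 6, 7, 8, 9 days — each gap is 1 larger than the previous one.
Next gap: 10 days. Mar 31 2000 + 10 days = Apr 10 2000.
Next gap: 11 days. Apr 10 2000 + 11 days = Apr 21 2000.
Next gap: 12 days. Apr 21 2000 + 12 days = May 3 2000.

May 3 2000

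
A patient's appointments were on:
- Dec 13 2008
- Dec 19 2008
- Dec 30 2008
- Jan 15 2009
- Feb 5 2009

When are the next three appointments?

Mar 3 2009, Apr 3 2009, May 9 2009

Intervals are 6, 11, 16, 21 days — an arithmetic progression with common difference 5.
Next gap: 26 days. Feb 5 2009 + 26 days = Mar 3 2009.
Next gap: 31 days. Mar 3 2009 + 31 days = Apr 3 2009.
Next gap: 36 days. Apr 3 2009 + 36 days = May 9 2009.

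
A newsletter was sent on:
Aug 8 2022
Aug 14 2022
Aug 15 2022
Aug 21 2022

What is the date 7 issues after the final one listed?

The gap pattern 6, 1, 6 repeats every 2 events.
These are the Mondays and Sundays of each week.
Next Monday: Aug 22 2022.
The following Sunday is Aug 28 2022.
Next Monday: Aug 29 2022.
Next Sunday: Sep 4 2022.
Next Monday: Sep 5 2022.
The following Sunday is Sep 11 2022.
Next Monday: Sep 12 2022.

Sep 12 2022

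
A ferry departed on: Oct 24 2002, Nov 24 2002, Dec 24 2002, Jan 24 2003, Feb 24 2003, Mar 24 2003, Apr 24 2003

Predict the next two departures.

May 24 2003, Jun 24 2003

The day-of-month is always 24 (31, 30, 31, 31, 28, 31 days between events).
So this recurs on the 24th of each month.
May 2003: May 24 2003.
Next: June 2003 → Jun 24 2003.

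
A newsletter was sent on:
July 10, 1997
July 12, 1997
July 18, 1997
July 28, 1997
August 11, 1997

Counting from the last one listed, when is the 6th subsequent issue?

The spacing grows by 4 each time: 2, 6, 10, 14 days.
Next gap: 18 days. August 11, 1997 + 18 days = August 29, 1997.
Next gap: 22 days. August 29, 1997 + 22 days = September 20, 1997.
Next gap: 26 days. September 20, 1997 + 26 days = October 16, 1997.
Next gap: 30 days. October 16, 1997 + 30 days = November 15, 1997.
Next gap: 34 days. November 15, 1997 + 34 days = December 19, 1997.
Next gap: 38 days. December 19, 1997 + 38 days = January 26, 1998.

January 26, 1998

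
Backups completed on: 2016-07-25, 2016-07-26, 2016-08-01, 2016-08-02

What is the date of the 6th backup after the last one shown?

2016-08-23

Gaps: 1, 6, 1 days — not constant, but cyclic with period 2.
The events fall on every Monday and Tuesday.
Next Monday: 2016-08-08.
The following Tuesday is 2016-08-09.
Next Monday: 2016-08-15.
The following Tuesday is 2016-08-16.
The following Monday is 2016-08-22.
Next Tuesday: 2016-08-23.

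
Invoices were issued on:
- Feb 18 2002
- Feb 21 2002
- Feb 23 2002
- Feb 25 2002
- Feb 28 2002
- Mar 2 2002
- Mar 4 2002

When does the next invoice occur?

Mar 7 2002

Every event lands on a Monday or Thursday or Saturday (gaps cycle 3, 2, 2, 3, 2, 2).
So the schedule is: every Monday, Thursday and Saturday.
The following Thursday is Mar 7 2002.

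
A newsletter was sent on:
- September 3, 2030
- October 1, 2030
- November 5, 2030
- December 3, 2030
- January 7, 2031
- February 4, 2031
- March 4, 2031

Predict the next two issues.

April 1, 2031; May 6, 2031

These are Tuesdays at 28- or 35-day spacing (28, 35, 28, 35, 28, 28).
The pattern: 1st Tuesday of the month.
April 2031 — 1st Tuesday is April 1, 2031.
1st Tuesday of May 2031: May 6, 2031.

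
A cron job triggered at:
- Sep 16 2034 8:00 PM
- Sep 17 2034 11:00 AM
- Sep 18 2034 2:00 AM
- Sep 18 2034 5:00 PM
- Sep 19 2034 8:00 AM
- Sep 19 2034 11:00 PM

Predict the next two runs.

Sep 20 2034 2:00 PM, Sep 21 2034 5:00 AM

Gaps: 15, 15, 15, 15, 15 hours — each event is 15 hours after the previous one.
Sep 19 2034 11:00 PM + 15 h = Sep 20 2034 2:00 PM.
Sep 20 2034 2:00 PM + 15 h = Sep 21 2034 5:00 AM.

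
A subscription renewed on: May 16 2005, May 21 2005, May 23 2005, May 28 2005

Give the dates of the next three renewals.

Gaps: 5, 2, 5 days — not constant, but cyclic with period 2.
The events fall on every Monday and Saturday.
Next Monday: May 30 2005.
The following Saturday is Jun 4 2005.
The following Monday is Jun 6 2005.

May 30 2005, Jun 4 2005, Jun 6 2005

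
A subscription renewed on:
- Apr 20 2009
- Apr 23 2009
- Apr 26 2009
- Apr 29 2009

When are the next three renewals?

May 2 2009, May 5 2009, May 8 2009

Every event comes 3 days after the last (3, 3, 3).
Apr 29 2009 + 3 days = May 2 2009.
May 2 2009 + 3 days = May 5 2009.
May 5 2009 + 3 days = May 8 2009.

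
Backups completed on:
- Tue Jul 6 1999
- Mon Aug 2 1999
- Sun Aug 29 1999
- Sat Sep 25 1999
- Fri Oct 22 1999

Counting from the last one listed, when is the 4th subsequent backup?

Gaps between consecutive events: 27, 27, 27, 27 days — a constant 27-day interval.
Fri Oct 22 1999 + 27 days = Thu Nov 18 1999.
Thu Nov 18 1999 + 27 days = Wed Dec 15 1999.
Wed Dec 15 1999 + 27 days = Tue Jan 11 2000.
Tue Jan 11 2000 + 27 days = Mon Feb 7 2000.

Mon Feb 7 2000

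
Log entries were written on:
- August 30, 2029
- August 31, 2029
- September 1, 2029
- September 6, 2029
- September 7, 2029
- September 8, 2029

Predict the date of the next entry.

The gap pattern 1, 1, 5, 1, 1 repeats every 3 events.
These are the Thursdays, Fridays and Saturdays of each week.
The following Thursday is September 13, 2029.

September 13, 2029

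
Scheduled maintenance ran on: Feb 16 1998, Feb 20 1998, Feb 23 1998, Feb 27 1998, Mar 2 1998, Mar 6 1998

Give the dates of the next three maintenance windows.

Gaps: 4, 3, 4, 3, 4 days — not constant, but cyclic with period 2.
The events fall on every Monday and Friday.
The following Monday is Mar 9 1998.
The following Friday is Mar 13 1998.
Next Monday: Mar 16 1998.

Mar 9 1998, Mar 13 1998, Mar 16 1998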